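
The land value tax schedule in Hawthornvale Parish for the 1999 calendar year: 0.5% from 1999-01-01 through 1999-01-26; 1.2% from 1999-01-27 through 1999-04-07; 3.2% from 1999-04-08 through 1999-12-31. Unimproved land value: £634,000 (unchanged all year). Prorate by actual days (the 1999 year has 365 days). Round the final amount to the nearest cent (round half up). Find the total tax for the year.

£16,602.12

1999-01-01 to 1999-01-26: 26 days at 0.5% → £634,000 × 0.5% × 26/365 = £225.8082
1999-01-27 to 1999-04-07: 71 days at 1.2% → £634,000 × 1.2% × 71/365 = £1,479.9123
1999-04-08 to 1999-12-31: 268 days at 3.2% → £634,000 × 3.2% × 268/365 = £14,896.3945
Total = £16,602.1151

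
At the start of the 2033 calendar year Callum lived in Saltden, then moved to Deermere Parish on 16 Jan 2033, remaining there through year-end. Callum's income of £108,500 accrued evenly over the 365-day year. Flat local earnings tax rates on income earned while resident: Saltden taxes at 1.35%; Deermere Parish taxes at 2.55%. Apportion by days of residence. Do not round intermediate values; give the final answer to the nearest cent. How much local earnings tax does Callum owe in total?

£2,713.24

Saltden, 1 Jan – 15 Jan 2033: 15 days → £108,500 × 1.35% × 15/365 = £60.1952
Deermere Parish, 16 Jan – 31 Dec 2033: 350 days → £108,500 × 2.55% × 350/365 = £2,653.0479
Total = £2,713.2432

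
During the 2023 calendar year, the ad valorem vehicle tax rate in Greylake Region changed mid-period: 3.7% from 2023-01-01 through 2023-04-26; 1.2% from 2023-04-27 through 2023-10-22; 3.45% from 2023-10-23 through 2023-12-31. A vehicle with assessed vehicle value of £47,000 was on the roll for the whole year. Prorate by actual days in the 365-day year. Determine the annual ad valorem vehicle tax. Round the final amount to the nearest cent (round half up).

£1,140.23

2023-01-01 to 2023-04-26: 116 days at 3.7% → £47,000 × 3.7% × 116/365 = £552.6685
2023-04-27 to 2023-10-22: 179 days at 1.2% → £47,000 × 1.2% × 179/365 = £276.5918
2023-10-23 to 2023-12-31: 70 days at 3.45% → £47,000 × 3.45% × 70/365 = £310.9726
Total = £1,140.2329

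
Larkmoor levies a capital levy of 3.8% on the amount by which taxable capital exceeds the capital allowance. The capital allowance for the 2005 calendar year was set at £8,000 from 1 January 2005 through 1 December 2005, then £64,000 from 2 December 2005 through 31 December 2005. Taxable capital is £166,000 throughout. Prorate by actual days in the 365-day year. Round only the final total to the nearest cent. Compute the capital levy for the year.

1 January – 1 December 2005: 335 days, exemption £8,000 → (£166,000 − £8,000) × 3.8% × 335/365 = £5,510.5205
2 December – 31 December 2005: 30 days, exemption £64,000 → (£166,000 − £64,000) × 3.8% × 30/365 = £318.5753
Total = £5,829.0959

£5,829.10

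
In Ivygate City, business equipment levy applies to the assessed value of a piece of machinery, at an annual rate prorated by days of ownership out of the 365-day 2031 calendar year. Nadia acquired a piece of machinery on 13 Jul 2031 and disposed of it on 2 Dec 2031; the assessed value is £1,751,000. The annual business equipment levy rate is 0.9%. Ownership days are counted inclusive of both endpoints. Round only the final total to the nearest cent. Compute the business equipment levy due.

Days held (13 Jul – 2 Dec 2031): 143 out of 365
Tax = £1,751,000 × 0.9% × 143/365 = £6,174.0740

£6,174.07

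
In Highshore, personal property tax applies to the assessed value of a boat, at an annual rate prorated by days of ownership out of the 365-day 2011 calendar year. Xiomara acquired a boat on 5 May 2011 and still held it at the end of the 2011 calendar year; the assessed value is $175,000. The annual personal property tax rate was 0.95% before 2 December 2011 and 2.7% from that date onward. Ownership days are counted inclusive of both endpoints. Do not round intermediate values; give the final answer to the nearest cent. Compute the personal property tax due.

5 May – 1 December 2011: 211 days at 0.95% → $175,000 × 0.95% × 211/365 = $961.0616
2 December – 31 December 2011: 30 days at 2.7% → $175,000 × 2.7% × 30/365 = $388.3562
Total = $1,349.4178

$1,349.42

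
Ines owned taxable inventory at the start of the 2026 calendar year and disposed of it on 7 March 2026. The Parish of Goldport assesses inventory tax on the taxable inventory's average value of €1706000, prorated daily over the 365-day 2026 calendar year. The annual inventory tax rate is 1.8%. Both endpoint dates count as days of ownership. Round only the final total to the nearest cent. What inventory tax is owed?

€5552.68

Days held (1 January – 7 March 2026): 66 out of 365
Tax = €1706000 × 1.8% × 66/365 = €5552.6795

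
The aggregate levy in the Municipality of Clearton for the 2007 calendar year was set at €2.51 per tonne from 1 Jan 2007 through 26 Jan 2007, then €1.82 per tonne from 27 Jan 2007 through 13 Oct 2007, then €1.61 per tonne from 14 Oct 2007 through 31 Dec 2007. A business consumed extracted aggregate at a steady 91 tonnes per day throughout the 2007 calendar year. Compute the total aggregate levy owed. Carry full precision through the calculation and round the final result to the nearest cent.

1 Jan – 26 Jan 2007: 26 days × 91 tonnes/day = 2,366 tonnes at €2.51/tonne → €5,938.66
27 Jan – 13 Oct 2007: 260 days × 91 tonnes/day = 23,660 tonnes at €1.82/tonne → €43,061.20
14 Oct – 31 Dec 2007: 79 days × 91 tonnes/day = 7,189 tonnes at €1.61/tonne → €11,574.29

€60,574.15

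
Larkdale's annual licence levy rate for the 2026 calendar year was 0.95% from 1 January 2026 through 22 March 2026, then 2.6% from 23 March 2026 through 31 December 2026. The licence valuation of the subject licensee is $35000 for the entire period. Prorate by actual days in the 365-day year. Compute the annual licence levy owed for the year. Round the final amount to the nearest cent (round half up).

$781.84

1 January – 22 March 2026: 81 days at 0.95% → $35000 × 0.95% × 81/365 = $73.7877
23 March – 31 December 2026: 284 days at 2.6% → $35000 × 2.6% × 284/365 = $708.0548
Total = $781.8425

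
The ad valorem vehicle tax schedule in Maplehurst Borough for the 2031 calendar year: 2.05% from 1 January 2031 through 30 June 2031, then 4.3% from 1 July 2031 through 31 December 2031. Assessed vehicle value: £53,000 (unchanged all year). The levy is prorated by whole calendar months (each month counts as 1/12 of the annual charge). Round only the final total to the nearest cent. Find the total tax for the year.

1 January – 30 June 2031: 6 months at 2.05% → £53,000 × 2.05% × 6/12 = £543.2500
1 July – 31 December 2031: 6 months at 4.3% → £53,000 × 4.3% × 6/12 = £1,139.5000
Total = £1,682.7500

£1,682.75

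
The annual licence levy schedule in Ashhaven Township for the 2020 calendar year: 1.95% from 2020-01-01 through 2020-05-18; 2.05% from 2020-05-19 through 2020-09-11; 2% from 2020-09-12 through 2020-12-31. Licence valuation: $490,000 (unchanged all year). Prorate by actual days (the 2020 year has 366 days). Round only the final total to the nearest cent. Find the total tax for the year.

2020-01-01 to 2020-05-18: 139 days at 1.95% → $490,000 × 1.95% × 139/366 = $3,628.8115
2020-05-19 to 2020-09-11: 116 days at 2.05% → $490,000 × 2.05% × 116/366 = $3,183.6612
2020-09-12 to 2020-12-31: 111 days at 2% → $490,000 × 2% × 111/366 = $2,972.1311
Total = $9,784.6038

$9,784.60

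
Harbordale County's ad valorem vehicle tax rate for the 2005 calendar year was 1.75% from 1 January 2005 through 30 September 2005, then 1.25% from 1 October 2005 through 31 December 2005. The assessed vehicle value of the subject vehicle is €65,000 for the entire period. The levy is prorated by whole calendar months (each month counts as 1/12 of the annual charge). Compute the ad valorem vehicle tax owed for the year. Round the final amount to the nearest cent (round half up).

€1,056.25

1 January – 30 September 2005: 9 months at 1.75% → €65,000 × 1.75% × 9/12 = €853.1250
1 October – 31 December 2005: 3 months at 1.25% → €65,000 × 1.25% × 3/12 = €203.1250
Total = €1,056.2500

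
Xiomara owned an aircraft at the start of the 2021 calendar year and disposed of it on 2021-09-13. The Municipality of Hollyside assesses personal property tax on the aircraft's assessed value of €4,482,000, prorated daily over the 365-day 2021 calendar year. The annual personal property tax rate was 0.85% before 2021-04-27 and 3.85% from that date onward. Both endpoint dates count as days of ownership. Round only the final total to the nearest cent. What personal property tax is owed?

2021-01-01 to 2021-04-26: 116 days at 0.85% → €4,482,000 × 0.85% × 116/365 = €12,107.5397
2021-04-27 to 2021-09-13: 140 days at 3.85% → €4,482,000 × 3.85% × 140/365 = €66,186.2466
Total = €78,293.7863

€78,293.79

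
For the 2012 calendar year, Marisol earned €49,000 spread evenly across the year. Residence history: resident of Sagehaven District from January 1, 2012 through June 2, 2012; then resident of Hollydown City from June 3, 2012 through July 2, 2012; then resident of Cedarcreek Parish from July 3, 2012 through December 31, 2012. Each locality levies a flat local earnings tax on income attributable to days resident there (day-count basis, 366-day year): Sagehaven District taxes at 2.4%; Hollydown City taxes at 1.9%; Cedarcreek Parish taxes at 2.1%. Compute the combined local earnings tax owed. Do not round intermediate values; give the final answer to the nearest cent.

Sagehaven District, January 1 – June 2, 2012: 154 days → €49,000 × 2.4% × 154/366 = €494.8197
Hollydown City, June 3 – July 2, 2012: 30 days → €49,000 × 1.9% × 30/366 = €76.3115
Cedarcreek Parish, July 3 – December 31, 2012: 182 days → €49,000 × 2.1% × 182/366 = €511.6885
Total = €1,082.8197

€1,082.82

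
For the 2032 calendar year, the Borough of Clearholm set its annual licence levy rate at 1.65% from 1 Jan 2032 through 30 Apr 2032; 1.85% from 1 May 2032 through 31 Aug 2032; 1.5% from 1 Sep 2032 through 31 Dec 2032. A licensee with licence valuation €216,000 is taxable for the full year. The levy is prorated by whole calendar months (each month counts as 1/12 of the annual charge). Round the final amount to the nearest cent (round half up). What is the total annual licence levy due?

1 Jan – 30 Apr 2032: 4 months at 1.65% → €216,000 × 1.65% × 4/12 = €1,188.0000
1 May – 31 Aug 2032: 4 months at 1.85% → €216,000 × 1.85% × 4/12 = €1,332.0000
1 Sep – 31 Dec 2032: 4 months at 1.5% → €216,000 × 1.5% × 4/12 = €1,080.0000
Total = €3,600.0000

€3,600.00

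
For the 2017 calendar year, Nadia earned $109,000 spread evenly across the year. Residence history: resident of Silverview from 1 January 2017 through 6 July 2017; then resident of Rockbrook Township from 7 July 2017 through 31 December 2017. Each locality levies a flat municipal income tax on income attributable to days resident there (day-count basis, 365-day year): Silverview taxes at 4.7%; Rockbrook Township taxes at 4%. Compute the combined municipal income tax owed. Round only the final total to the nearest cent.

$4,750.91

Silverview, 1 January – 6 July 2017: 187 days → $109,000 × 4.7% × 187/365 = $2,624.6603
Rockbrook Township, 7 July – 31 December 2017: 178 days → $109,000 × 4% × 178/365 = $2,126.2466
Total = $4,750.9068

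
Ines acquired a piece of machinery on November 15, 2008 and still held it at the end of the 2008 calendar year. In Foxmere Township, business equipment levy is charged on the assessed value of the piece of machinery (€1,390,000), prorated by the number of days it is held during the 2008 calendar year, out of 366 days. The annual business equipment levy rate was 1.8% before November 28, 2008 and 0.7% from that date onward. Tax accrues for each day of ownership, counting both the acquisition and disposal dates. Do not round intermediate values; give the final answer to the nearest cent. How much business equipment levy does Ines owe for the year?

€1,792.57

November 15 – November 27, 2008: 13 days at 1.8% → €1,390,000 × 1.8% × 13/366 = €888.6885
November 28 – December 31, 2008: 34 days at 0.7% → €1,390,000 × 0.7% × 34/366 = €903.8798
Total = €1,792.5683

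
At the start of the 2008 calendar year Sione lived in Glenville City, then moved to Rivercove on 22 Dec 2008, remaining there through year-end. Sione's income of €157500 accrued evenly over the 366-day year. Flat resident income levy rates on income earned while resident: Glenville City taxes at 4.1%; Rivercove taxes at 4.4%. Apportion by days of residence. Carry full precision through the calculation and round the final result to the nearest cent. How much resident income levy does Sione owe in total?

Glenville City, 1 Jan – 21 Dec 2008: 356 days → €157500 × 4.1% × 356/366 = €6281.0656
Rivercove, 22 Dec – 31 Dec 2008: 10 days → €157500 × 4.4% × 10/366 = €189.3443
Total = €6470.4098

€6470.41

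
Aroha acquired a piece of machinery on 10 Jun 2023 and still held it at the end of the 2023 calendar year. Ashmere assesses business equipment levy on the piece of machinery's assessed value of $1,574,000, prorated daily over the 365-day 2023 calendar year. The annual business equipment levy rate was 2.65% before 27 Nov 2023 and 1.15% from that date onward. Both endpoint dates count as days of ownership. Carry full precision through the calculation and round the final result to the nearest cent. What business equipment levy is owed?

$21,162.75

10 Jun – 26 Nov 2023: 170 days at 2.65% → $1,574,000 × 2.65% × 170/365 = $19,427.0411
27 Nov – 31 Dec 2023: 35 days at 1.15% → $1,574,000 × 1.15% × 35/365 = $1,735.7123
Total = $21,162.7534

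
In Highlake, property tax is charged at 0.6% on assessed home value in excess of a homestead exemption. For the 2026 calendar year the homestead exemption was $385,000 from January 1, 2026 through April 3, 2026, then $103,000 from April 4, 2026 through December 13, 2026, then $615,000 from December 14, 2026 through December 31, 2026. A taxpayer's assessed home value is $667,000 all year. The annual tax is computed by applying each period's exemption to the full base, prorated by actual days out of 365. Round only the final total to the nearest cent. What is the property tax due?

January 1 – April 3, 2026: 93 days, exemption $385,000 → ($667,000 − $385,000) × 0.6% × 93/365 = $431.1123
April 4 – December 13, 2026: 254 days, exemption $103,000 → ($667,000 − $103,000) × 0.6% × 254/365 = $2,354.8932
December 14 – December 31, 2026: 18 days, exemption $615,000 → ($667,000 − $615,000) × 0.6% × 18/365 = $15.3863
Total = $2,801.3918

$2,801.39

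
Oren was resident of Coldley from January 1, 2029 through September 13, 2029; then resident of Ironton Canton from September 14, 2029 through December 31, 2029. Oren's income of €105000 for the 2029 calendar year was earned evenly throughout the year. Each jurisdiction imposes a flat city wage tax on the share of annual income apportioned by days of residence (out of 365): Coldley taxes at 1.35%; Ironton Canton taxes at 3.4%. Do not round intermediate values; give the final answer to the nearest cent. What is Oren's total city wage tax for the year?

€2060.30

Coldley, January 1 – September 13, 2029: 256 days → €105000 × 1.35% × 256/365 = €994.1918
Ironton Canton, September 14 – December 31, 2029: 109 days → €105000 × 3.4% × 109/365 = €1066.1096
Total = €2060.3014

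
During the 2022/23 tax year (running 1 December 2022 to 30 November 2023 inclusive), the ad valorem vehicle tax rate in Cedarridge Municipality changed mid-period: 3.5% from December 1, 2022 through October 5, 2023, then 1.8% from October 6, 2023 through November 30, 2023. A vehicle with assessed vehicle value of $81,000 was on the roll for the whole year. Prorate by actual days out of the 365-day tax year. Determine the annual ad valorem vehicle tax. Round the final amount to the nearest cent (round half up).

$2,623.73

December 1, 2022 – October 5, 2023: 309 days at 3.5% → $81,000 × 3.5% × 309/365 = $2,400.0411
October 6 – November 30, 2023: 56 days at 1.8% → $81,000 × 1.8% × 56/365 = $223.6932
Total = $2,623.7342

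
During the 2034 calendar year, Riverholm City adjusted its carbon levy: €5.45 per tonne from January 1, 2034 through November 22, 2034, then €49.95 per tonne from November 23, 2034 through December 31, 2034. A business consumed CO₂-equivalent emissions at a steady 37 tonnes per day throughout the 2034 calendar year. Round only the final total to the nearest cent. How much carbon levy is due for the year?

€137,815.75

January 1 – November 22, 2034: 326 days × 37 tonnes/day = 12,062 tonnes at €5.45/tonne → €65,737.90
November 23 – December 31, 2034: 39 days × 37 tonnes/day = 1,443 tonnes at €49.95/tonne → €72,077.85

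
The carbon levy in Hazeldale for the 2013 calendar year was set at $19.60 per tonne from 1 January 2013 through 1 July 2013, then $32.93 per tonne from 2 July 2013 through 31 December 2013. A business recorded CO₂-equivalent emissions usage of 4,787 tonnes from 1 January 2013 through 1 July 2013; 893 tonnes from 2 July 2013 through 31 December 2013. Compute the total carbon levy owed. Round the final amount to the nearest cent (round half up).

$123,231.69

1 January – 1 July 2013: 4,787 tonnes at $19.60/tonne → $93,825.20
2 July – 31 December 2013: 893 tonnes at $32.93/tonne → $29,406.49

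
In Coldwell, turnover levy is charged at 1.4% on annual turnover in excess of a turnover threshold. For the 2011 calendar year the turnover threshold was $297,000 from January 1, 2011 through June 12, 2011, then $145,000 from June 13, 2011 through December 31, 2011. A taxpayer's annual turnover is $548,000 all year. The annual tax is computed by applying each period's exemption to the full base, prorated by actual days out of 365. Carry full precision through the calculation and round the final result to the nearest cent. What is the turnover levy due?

January 1 – June 12, 2011: 163 days, exemption $297,000 → ($548,000 − $297,000) × 1.4% × 163/365 = $1,569.2658
June 13 – December 31, 2011: 202 days, exemption $145,000 → ($548,000 − $145,000) × 1.4% × 202/365 = $3,122.4219
Total = $4,691.6877

$4,691.69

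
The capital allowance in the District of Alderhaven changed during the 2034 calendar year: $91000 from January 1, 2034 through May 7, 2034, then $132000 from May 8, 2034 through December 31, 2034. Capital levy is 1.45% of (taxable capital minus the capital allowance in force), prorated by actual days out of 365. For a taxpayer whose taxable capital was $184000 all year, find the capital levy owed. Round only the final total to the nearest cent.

$960.85

January 1 – May 7, 2034: 127 days, exemption $91000 → ($184000 − $91000) × 1.45% × 127/365 = $469.2041
May 8 – December 31, 2034: 238 days, exemption $132000 → ($184000 − $132000) × 1.45% × 238/365 = $491.6493
Total = $960.8534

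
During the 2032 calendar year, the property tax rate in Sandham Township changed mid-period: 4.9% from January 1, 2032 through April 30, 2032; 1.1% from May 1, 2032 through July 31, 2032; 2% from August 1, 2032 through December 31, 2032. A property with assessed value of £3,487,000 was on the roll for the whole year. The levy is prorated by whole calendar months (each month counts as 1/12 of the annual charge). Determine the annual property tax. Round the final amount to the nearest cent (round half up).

£95,601.92

January 1 – April 30, 2032: 4 months at 4.9% → £3,487,000 × 4.9% × 4/12 = £56,954.3333
May 1 – July 31, 2032: 3 months at 1.1% → £3,487,000 × 1.1% × 3/12 = £9,589.2500
August 1 – December 31, 2032: 5 months at 2% → £3,487,000 × 2% × 5/12 = £29,058.3333
Total = £95,601.9167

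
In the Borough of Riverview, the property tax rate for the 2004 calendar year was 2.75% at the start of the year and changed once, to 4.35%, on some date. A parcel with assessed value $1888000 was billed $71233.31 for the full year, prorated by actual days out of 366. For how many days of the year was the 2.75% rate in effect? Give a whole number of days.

132 days

Let d = days at the first rate; then 366 − d days at the second rate.
$1888000 × [2.75%·d + 4.35%·(366−d)] / 366 = $71233.31
Solving gives d = 132, so the new rate took effect on May 12, 2004.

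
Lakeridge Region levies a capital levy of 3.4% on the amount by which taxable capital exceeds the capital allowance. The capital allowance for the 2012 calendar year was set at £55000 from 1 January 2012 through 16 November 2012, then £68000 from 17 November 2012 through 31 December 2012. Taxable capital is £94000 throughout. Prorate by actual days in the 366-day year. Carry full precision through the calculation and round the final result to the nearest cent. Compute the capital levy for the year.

1 January – 16 November 2012: 321 days, exemption £55000 → (£94000 − £55000) × 3.4% × 321/366 = £1162.9672
17 November – 31 December 2012: 45 days, exemption £68000 → (£94000 − £68000) × 3.4% × 45/366 = £108.6885
Total = £1271.6557

£1271.66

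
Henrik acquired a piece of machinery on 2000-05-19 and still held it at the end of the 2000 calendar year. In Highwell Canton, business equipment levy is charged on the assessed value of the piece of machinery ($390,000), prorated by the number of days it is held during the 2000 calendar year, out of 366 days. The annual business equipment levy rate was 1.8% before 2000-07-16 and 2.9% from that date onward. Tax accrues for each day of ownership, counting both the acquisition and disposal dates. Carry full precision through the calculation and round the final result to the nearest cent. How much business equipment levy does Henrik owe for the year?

$6,334.84

2000-05-19 to 2000-07-15: 58 days at 1.8% → $390,000 × 1.8% × 58/366 = $1,112.4590
2000-07-16 to 2000-12-31: 169 days at 2.9% → $390,000 × 2.9% × 169/366 = $5,222.3770
Total = $6,334.8361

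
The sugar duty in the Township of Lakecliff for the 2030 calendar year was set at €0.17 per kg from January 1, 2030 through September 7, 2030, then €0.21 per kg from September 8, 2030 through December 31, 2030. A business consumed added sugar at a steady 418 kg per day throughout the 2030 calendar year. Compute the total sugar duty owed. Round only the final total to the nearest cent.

January 1 – September 7, 2030: 250 days × 418 kg/day = 104,500 kg at €0.17/kg → €17,765.00
September 8 – December 31, 2030: 115 days × 418 kg/day = 48,070 kg at €0.21/kg → €10,094.70

€27,859.70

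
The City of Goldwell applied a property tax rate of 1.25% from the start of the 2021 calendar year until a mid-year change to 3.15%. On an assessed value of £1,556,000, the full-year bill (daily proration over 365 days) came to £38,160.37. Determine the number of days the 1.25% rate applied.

134 days

Let d = days at the first rate; then 365 − d days at the second rate.
£1,556,000 × [1.25%·d + 3.15%·(365−d)] / 365 = £38,160.37
Solving gives d = 134, so the new rate took effect on May 15, 2021.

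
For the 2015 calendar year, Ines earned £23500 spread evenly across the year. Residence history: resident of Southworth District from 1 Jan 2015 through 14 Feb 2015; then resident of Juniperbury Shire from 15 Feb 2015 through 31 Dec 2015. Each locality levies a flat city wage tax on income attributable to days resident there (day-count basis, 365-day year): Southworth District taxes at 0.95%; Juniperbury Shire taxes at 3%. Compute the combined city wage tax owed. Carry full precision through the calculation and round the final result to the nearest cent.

Southworth District, 1 Jan – 14 Feb 2015: 45 days → £23500 × 0.95% × 45/365 = £27.5240
Juniperbury Shire, 15 Feb – 31 Dec 2015: 320 days → £23500 × 3% × 320/365 = £618.0822
Total = £645.6062

£645.61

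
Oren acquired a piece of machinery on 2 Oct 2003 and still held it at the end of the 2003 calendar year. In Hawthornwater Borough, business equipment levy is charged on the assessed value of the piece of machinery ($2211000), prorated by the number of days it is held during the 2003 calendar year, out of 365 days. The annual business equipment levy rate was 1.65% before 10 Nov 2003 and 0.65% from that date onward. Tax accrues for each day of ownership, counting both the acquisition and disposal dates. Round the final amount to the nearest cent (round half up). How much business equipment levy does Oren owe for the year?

2 Oct – 9 Nov 2003: 39 days at 1.65% → $2211000 × 1.65% × 39/365 = $3898.0233
10 Nov – 31 Dec 2003: 52 days at 0.65% → $2211000 × 0.65% × 52/365 = $2047.4466
Total = $5945.4699

$5945.47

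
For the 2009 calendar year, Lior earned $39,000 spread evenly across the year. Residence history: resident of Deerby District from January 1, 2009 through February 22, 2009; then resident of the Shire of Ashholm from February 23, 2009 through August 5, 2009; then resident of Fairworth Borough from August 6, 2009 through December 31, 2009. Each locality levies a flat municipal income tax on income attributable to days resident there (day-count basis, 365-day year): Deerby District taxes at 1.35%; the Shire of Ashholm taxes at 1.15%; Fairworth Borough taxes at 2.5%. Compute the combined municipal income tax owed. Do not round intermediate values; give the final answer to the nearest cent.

Deerby District, January 1 – February 22, 2009: 53 days → $39,000 × 1.35% × 53/365 = $76.4507
The Shire of Ashholm, February 23 – August 5, 2009: 164 days → $39,000 × 1.15% × 164/365 = $201.5178
Fairworth Borough, August 6 – December 31, 2009: 148 days → $39,000 × 2.5% × 148/365 = $395.3425
Total = $673.3110

$673.31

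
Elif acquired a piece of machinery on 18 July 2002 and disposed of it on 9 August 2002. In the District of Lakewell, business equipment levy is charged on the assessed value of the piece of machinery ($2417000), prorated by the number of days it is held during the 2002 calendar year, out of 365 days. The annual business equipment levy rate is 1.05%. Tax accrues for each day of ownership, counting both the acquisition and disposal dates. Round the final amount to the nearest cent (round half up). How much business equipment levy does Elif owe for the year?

Days held (18 July – 9 August 2002): 23 out of 365
Tax = $2417000 × 1.05% × 23/365 = $1599.1932

$1599.19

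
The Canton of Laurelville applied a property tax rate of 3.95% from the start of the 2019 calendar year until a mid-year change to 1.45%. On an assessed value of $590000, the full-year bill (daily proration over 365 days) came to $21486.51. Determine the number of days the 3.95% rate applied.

Let d = days at the first rate; then 365 − d days at the second rate.
$590000 × [3.95%·d + 1.45%·(365−d)] / 365 = $21486.51
Solving gives d = 320, so the new rate took effect on 17 Nov 2019.

320 days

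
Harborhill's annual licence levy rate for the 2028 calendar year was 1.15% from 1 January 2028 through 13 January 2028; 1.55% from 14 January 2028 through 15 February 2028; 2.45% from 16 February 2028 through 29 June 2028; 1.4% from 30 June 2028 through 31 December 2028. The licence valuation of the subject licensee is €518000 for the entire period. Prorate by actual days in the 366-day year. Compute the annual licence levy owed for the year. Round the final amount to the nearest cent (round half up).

1 January – 13 January 2028: 13 days at 1.15% → €518000 × 1.15% × 13/366 = €211.5874
14 January – 15 February 2028: 33 days at 1.55% → €518000 × 1.55% × 33/366 = €723.9262
16 February – 29 June 2028: 135 days at 2.45% → €518000 × 2.45% × 135/366 = €4681.1066
30 June – 31 December 2028: 185 days at 1.4% → €518000 × 1.4% × 185/366 = €3665.6284
Total = €9282.2486

€9282.25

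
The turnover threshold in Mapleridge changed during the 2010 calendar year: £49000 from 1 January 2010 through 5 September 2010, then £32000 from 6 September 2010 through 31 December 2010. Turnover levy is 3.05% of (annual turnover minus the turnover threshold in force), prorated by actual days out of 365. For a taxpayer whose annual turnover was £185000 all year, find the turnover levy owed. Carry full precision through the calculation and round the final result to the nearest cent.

1 January – 5 September 2010: 248 days, exemption £49000 → (£185000 − £49000) × 3.05% × 248/365 = £2818.3671
6 September – 31 December 2010: 117 days, exemption £32000 → (£185000 − £32000) × 3.05% × 117/365 = £1495.8370
Total = £4314.2041

£4314.20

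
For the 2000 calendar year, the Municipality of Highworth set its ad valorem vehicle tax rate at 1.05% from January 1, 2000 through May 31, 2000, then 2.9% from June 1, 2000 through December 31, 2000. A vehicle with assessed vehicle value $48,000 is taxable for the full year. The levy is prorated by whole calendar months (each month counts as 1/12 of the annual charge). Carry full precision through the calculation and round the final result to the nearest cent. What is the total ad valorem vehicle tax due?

January 1 – May 31, 2000: 5 months at 1.05% → $48,000 × 1.05% × 5/12 = $210.0000
June 1 – December 31, 2000: 7 months at 2.9% → $48,000 × 2.9% × 7/12 = $812.0000
Total = $1,022.0000

$1,022.00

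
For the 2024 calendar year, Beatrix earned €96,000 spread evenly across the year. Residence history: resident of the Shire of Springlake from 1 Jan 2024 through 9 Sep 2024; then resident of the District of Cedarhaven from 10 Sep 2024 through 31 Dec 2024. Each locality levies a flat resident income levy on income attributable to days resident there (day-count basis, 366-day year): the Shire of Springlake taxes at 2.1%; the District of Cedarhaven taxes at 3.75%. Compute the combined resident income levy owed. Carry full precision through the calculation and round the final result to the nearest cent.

€2,505.05

The Shire of Springlake, 1 Jan – 9 Sep 2024: 253 days → €96,000 × 2.1% × 253/366 = €1,393.5738
The District of Cedarhaven, 10 Sep – 31 Dec 2024: 113 days → €96,000 × 3.75% × 113/366 = €1,111.4754
Total = €2,505.0492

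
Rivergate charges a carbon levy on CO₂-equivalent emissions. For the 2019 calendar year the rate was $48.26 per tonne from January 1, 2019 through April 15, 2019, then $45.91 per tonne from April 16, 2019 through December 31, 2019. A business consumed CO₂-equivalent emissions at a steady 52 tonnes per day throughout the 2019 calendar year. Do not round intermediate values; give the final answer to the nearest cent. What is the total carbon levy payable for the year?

$884,202.80

January 1 – April 15, 2019: 105 days × 52 tonnes/day = 5,460 tonnes at $48.26/tonne → $263,499.60
April 16 – December 31, 2019: 260 days × 52 tonnes/day = 13,520 tonnes at $45.91/tonne → $620,703.20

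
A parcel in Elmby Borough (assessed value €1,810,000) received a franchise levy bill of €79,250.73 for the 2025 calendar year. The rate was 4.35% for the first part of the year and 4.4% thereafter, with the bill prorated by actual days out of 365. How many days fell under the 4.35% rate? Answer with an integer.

Let d = days at the first rate; then 365 − d days at the second rate.
€1,810,000 × [4.35%·d + 4.4%·(365−d)] / 365 = €79,250.73
Solving gives d = 157, so the new rate took effect on 7 June 2025.

157 days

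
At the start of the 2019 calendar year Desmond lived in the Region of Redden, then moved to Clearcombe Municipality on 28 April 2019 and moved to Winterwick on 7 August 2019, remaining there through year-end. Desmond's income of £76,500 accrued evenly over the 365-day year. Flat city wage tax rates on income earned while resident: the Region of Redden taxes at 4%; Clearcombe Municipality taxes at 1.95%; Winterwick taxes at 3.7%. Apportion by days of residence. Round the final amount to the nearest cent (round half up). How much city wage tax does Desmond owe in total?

£2,533.62

The Region of Redden, 1 January – 27 April 2019: 117 days → £76,500 × 4% × 117/365 = £980.8767
Clearcombe Municipality, 28 April – 6 August 2019: 101 days → £76,500 × 1.95% × 101/365 = £412.7856
Winterwick, 7 August – 31 December 2019: 147 days → £76,500 × 3.7% × 147/365 = £1,139.9548
Total = £2,533.6171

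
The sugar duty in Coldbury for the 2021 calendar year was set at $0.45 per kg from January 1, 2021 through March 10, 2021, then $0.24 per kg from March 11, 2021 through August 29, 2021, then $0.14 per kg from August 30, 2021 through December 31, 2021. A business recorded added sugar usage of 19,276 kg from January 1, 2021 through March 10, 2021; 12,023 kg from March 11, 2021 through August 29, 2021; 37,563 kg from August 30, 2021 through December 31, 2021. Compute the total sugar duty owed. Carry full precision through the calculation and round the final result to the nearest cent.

January 1 – March 10, 2021: 19,276 kg at $0.45/kg → $8,674.20
March 11 – August 29, 2021: 12,023 kg at $0.24/kg → $2,885.52
August 30 – December 31, 2021: 37,563 kg at $0.14/kg → $5,258.82

$16,818.54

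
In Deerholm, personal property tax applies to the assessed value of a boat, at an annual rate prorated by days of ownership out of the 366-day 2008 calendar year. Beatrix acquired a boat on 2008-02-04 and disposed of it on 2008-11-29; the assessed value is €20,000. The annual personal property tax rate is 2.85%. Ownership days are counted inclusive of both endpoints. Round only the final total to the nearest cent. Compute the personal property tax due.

€467.21

Days held (2008-02-04 to 2008-11-29): 300 out of 366
Tax = €20,000 × 2.85% × 300/366 = €467.2131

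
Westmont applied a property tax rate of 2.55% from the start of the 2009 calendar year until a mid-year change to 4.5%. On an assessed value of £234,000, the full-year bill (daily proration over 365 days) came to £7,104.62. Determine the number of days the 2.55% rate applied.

274 days

Let d = days at the first rate; then 365 − d days at the second rate.
£234,000 × [2.55%·d + 4.5%·(365−d)] / 365 = £7,104.62
Solving gives d = 274, so the new rate took effect on 2 Oct 2009.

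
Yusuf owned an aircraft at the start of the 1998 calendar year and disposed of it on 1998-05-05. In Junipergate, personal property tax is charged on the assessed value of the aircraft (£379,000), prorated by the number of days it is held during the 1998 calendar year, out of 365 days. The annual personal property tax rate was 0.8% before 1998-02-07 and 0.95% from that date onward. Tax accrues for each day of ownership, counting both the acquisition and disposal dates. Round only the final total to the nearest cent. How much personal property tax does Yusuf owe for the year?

£1,175.42

1998-01-01 to 1998-02-06: 37 days at 0.8% → £379,000 × 0.8% × 37/365 = £307.3534
1998-02-07 to 1998-05-05: 88 days at 0.95% → £379,000 × 0.95% × 88/365 = £868.0658
Total = £1,175.4192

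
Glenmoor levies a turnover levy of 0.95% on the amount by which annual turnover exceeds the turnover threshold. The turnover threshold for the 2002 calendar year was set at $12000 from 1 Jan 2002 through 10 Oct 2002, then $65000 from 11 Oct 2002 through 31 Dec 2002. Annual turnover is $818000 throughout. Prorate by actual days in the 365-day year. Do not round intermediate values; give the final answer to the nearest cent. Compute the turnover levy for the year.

1 Jan – 10 Oct 2002: 283 days, exemption $12000 → ($818000 − $12000) × 0.95% × 283/365 = $5936.7973
11 Oct – 31 Dec 2002: 82 days, exemption $65000 → ($818000 − $65000) × 0.95% × 82/365 = $1607.0877
Total = $7543.8849

$7543.88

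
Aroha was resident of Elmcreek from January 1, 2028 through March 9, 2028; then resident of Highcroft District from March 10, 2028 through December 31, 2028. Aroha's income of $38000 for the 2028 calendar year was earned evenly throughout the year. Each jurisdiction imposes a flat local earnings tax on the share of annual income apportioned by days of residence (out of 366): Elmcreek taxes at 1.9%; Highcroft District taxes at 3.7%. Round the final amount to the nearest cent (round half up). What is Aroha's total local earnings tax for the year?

Elmcreek, January 1 – March 9, 2028: 69 days → $38000 × 1.9% × 69/366 = $136.1148
Highcroft District, March 10 – December 31, 2028: 297 days → $38000 × 3.7% × 297/366 = $1140.9344
Total = $1277.0492

$1277.05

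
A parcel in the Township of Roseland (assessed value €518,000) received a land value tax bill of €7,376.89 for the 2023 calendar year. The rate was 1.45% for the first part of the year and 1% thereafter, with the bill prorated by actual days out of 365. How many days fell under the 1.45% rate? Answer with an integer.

344 days

Let d = days at the first rate; then 365 − d days at the second rate.
€518,000 × [1.45%·d + 1%·(365−d)] / 365 = €7,376.89
Solving gives d = 344, so the new rate took effect on 11 Dec 2023.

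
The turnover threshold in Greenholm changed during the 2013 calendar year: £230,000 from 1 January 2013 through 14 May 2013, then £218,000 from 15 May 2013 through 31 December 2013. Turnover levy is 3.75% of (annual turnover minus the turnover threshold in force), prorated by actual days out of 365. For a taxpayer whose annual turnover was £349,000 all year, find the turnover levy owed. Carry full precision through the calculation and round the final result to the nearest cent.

£4,747.29

1 January – 14 May 2013: 134 days, exemption £230,000 → (£349,000 − £230,000) × 3.75% × 134/365 = £1,638.2877
15 May – 31 December 2013: 231 days, exemption £218,000 → (£349,000 − £218,000) × 3.75% × 231/365 = £3,109.0068
Total = £4,747.2945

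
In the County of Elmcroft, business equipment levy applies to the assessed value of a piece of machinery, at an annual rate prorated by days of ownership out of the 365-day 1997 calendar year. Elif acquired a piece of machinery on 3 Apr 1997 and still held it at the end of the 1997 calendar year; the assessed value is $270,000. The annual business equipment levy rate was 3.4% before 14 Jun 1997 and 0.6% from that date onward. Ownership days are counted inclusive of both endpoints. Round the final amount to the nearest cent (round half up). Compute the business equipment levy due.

3 Apr – 13 Jun 1997: 72 days at 3.4% → $270,000 × 3.4% × 72/365 = $1,810.8493
14 Jun – 31 Dec 1997: 201 days at 0.6% → $270,000 × 0.6% × 201/365 = $892.1096
Total = $2,702.9589

$2,702.96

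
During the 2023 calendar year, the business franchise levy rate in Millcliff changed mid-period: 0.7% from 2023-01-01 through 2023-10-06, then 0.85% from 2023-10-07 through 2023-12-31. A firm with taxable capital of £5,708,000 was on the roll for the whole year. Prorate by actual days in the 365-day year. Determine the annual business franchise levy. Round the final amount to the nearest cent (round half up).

2023-01-01 to 2023-10-06: 279 days at 0.7% → £5,708,000 × 0.7% × 279/365 = £30,541.7096
2023-10-07 to 2023-12-31: 86 days at 0.85% → £5,708,000 × 0.85% × 86/365 = £11,431.6384
Total = £41,973.3479

£41,973.35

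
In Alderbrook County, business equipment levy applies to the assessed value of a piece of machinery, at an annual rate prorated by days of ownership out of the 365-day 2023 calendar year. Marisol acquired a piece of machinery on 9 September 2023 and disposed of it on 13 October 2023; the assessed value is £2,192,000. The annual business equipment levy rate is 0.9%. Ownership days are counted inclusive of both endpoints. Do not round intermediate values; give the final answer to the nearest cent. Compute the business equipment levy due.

Days held (9 September – 13 October 2023): 35 out of 365
Tax = £2,192,000 × 0.9% × 35/365 = £1,891.7260

£1,891.73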